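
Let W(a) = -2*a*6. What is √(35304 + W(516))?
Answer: 2*√7278 ≈ 170.62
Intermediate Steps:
W(a) = -12*a
√(35304 + W(516)) = √(35304 - 12*516) = √(35304 - 6192) = √29112 = 2*√7278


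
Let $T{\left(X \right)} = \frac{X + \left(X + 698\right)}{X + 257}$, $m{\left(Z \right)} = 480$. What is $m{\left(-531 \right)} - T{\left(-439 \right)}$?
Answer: $\frac{43590}{91} \approx 479.01$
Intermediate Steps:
$T{\left(X \right)} = \frac{698 + 2 X}{257 + X}$ ($T{\left(X \right)} = \frac{X + \left(698 + X\right)}{257 + X} = \frac{698 + 2 X}{257 + X}$)
$m{\left(-531 \right)} - T{\left(-439 \right)} = 480 - \frac{2 \left(349 - 439\right)}{257 - 439} = 480 - 2 \frac{1}{-182} \left(-90\right) = 480 - 2 \left(- \frac{1}{182}\right) \left(-90\right) = 480 - \frac{90}{91} = \frac{43590}{91}$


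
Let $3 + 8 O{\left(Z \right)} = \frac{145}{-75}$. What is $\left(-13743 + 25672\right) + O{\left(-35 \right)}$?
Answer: $\frac{715703}{60} \approx 11928.0$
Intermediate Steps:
$O{\left(Z \right)} = - \frac{37}{60}$ ($O{\left(Z \right)} = - \frac{3}{8} + \frac{145 \frac{1}{-75}}{8} = - \frac{3}{8} + \frac{145 \left(- \frac{1}{75}\right)}{8} = - \frac{3}{8} + \frac{1}{8} \left(- \frac{29}{15}\right) = - \frac{3}{8} - \frac{29}{120} = - \frac{37}{60}$)
$\left(-13743 + 25672\right) + O{\left(-35 \right)} = \left(-13743 + 25672\right) - \frac{37}{60} = 11929 - \frac{37}{60} = \frac{715703}{60}$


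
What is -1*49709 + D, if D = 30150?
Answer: -19559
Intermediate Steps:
-1*49709 + D = -1*49709 + 30150 = -49709 + 30150 = -19559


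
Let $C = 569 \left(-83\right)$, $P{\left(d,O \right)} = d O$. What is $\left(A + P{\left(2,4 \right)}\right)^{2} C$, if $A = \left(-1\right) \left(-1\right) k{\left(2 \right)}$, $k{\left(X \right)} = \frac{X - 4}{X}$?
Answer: $-2314123$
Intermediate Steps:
$k{\left(X \right)} = \frac{-4 + X}{X}$ ($k{\left(X \right)} = \frac{X - 4}{X} = \frac{-4 + X}{X}$)
$P{\left(d,O \right)} = O d$
$A = -1$ ($A = \left(-1\right) \left(-1\right) \frac{-4 + 2}{2} = 1 \cdot \frac{1}{2} \left(-2\right) = 1 \left(-1\right) = -1$)
$C = -47227$
$\left(A + P{\left(2,4 \right)}\right)^{2} C = \left(-1 + 4 \cdot 2\right)^{2} \left(-47227\right) = \left(-1 + 8\right)^{2} \left(-47227\right) = 7^{2} \left(-47227\right) = 49 \left(-47227\right) = -2314123$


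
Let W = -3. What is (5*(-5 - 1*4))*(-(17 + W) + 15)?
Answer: -45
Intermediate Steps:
(5*(-5 - 1*4))*(-(17 + W) + 15) = (5*(-5 - 1*4))*(-(17 - 3) + 15) = (5*(-5 - 4))*(-1*14 + 15) = (5*(-9))*(-14 + 15) = -45*1 = -45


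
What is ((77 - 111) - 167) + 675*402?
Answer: 271149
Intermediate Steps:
((77 - 111) - 167) + 675*402 = (-34 - 167) + 271350 = -201 + 271350 = 271149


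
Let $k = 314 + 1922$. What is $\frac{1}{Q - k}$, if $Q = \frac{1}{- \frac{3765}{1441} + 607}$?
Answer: $- \frac{870922}{1947380151} \approx -0.00044723$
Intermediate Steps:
$k = 2236$
$Q = \frac{1441}{870922}$ ($Q = \frac{1}{\left(-3765\right) \frac{1}{1441} + 607} = \frac{1}{- \frac{3765}{1441} + 607} = \frac{1}{\frac{870922}{1441}} = \frac{1441}{870922} \approx 0.0016546$)
$\frac{1}{Q - k} = \frac{1}{\frac{1441}{870922} - 2236} = \frac{1}{- \frac{1947380151}{870922}} = - \frac{870922}{1947380151}$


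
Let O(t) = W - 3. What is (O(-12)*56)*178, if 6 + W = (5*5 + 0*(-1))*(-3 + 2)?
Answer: -338912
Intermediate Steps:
W = -31 (W = -6 + (5*5 + 0*(-1))*(-3 + 2) = -6 + (25 + 0)*(-1) = -6 + 25*(-1) = -6 - 25 = -31)
O(t) = -34 (O(t) = -31 - 3 = -34)
(O(-12)*56)*178 = -34*56*178 = -1904*178 = -338912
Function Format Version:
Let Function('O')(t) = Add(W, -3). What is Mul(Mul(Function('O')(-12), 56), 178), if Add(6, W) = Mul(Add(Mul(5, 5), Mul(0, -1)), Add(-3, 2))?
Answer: -338912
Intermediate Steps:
W = -31 (W = Add(-6, Mul(Add(Mul(5, 5), Mul(0, -1)), Add(-3, 2))) = Add(-6, Mul(Add(25, 0), -1)) = Add(-6, Mul(25, -1)) = Add(-6, -25) = -31)
Function('O')(t) = -34 (Function('O')(t) = Add(-31, -3) = -34)
Mul(Mul(Function('O')(-12), 56), 178) = Mul(Mul(-34, 56), 178) = Mul(-1904, 178) = -338912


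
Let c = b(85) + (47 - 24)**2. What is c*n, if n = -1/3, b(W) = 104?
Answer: -211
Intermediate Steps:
c = 633 (c = 104 + (47 - 24)**2 = 104 + 23**2 = 104 + 529 = 633)
n = -1/3 (n = -1*1/3 = -1/3 ≈ -0.33333)
c*n = 633*(-1/3) = -211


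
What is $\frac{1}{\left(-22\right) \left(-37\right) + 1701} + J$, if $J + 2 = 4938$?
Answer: $\frac{12414041}{2515} \approx 4936.0$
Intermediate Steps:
$J = 4936$ ($J = -2 + 4938 = 4936$)
$\frac{1}{\left(-22\right) \left(-37\right) + 1701} + J = \frac{1}{\left(-22\right) \left(-37\right) + 1701} + 4936 = \frac{1}{814 + 1701} + 4936 = \frac{1}{2515} + 4936 = \frac{12414041}{2515}$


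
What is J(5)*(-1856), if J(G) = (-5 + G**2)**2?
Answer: -742400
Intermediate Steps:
J(5)*(-1856) = (-5 + 5**2)**2*(-1856) = (-5 + 25)**2*(-1856) = 20**2*(-1856) = 400*(-1856) = -742400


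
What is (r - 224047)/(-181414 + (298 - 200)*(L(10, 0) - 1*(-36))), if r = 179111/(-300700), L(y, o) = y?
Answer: 67371112011/53195634200 ≈ 1.2665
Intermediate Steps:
r = -179111/300700 (r = 179111*(-1/300700) = -179111/300700 ≈ -0.59565)
(r - 224047)/(-181414 + (298 - 200)*(L(10, 0) - 1*(-36))) = (-179111/300700 - 224047)/(-181414 + (298 - 200)*(10 - 1*(-36))) = -67371112011/(300700*(-181414 + 98*(10 + 36))) = -67371112011/(300700*(-181414 + 98*46)) = -67371112011/(300700*(-181414 + 4508)) = -67371112011/300700/(-176906) = -67371112011/300700*(-1/176906) = 67371112011/53195634200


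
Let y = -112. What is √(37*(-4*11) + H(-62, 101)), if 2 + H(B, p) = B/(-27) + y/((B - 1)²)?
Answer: 2*I*√1615117/63 ≈ 40.345*I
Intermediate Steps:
H(B, p) = -2 - 112/(-1 + B)² - B/27 (H(B, p) = -2 + (B/(-27) - 112/(B - 1)²) = -2 + (B*(-1/27) - 112/(-1 + B)²) = -2 + (-B/27 - 112/(-1 + B)²) = -2 + (-112/(-1 + B)² - B/27) = -2 - 112/(-1 + B)² - B/27)
√(37*(-4*11) + H(-62, 101)) = √(37*(-4*11) + (-2 - 112/(-1 - 62)² - 1/27*(-62))) = √(37*(-44) + (-2 - 112/(-63)² + 62/27)) = √(-1628 + (-2 - 112*1/3969 + 62/27)) = √(-1628 + (-2 - 16/567 + 62/27)) = √(-1628 + 152/567) = √(-922924/567) = 2*I*√1615117/63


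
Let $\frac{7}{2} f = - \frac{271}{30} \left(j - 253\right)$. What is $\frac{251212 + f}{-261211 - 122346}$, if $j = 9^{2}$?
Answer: $- \frac{26423872}{40273485} \approx -0.65611$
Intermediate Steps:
$j = 81$
$f = \frac{46612}{105}$ ($f = \frac{2 - \frac{271}{30} \left(81 - 253\right)}{7} = \frac{2 \left(-271\right) \frac{1}{30} \left(-172\right)}{7} = \frac{2 \left(\left(- \frac{271}{30}\right) \left(-172\right)\right)}{7} = \frac{2}{7} \cdot \frac{23306}{15} = \frac{46612}{105} \approx 443.92$)
$\frac{251212 + f}{-261211 - 122346} = \frac{251212 + \frac{46612}{105}}{-261211 - 122346} = \frac{26423872}{105 \left(-383557\right)} = \frac{26423872}{105} \left(- \frac{1}{383557}\right) = - \frac{26423872}{40273485}$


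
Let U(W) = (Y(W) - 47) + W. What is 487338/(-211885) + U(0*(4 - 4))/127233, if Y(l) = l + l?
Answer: -62015434349/26958764205 ≈ -2.3004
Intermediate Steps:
Y(l) = 2*l
U(W) = -47 + 3*W (U(W) = (2*W - 47) + W = (-47 + 2*W) + W = -47 + 3*W)
487338/(-211885) + U(0*(4 - 4))/127233 = 487338/(-211885) + (-47 + 3*(0*(4 - 4)))/127233 = 487338*(-1/211885) + (-47 + 3*(0*0))*(1/127233) = -487338/211885 + (-47 + 3*0)*(1/127233) = -487338/211885 + (-47 + 0)*(1/127233) = -487338/211885 - 47*1/127233 = -487338/211885 - 47/127233 = -62015434349/26958764205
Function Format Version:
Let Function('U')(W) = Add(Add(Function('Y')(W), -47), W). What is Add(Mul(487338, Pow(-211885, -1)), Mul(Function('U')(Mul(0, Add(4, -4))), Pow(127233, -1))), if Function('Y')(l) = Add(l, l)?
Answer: Rational(-62015434349, 26958764205) ≈ -2.3004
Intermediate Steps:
Function('Y')(l) = Mul(2, l)
Function('U')(W) = Add(-47, Mul(3, W)) (Function('U')(W) = Add(Add(Mul(2, W), -47), W) = Add(Add(-47, Mul(2, W)), W) = Add(-47, Mul(3, W)))
Add(Mul(487338, Pow(-211885, -1)), Mul(Function('U')(Mul(0, Add(4, -4))), Pow(127233, -1))) = Add(Mul(487338, Pow(-211885, -1)), Mul(Add(-47, Mul(3, Mul(0, Add(4, -4)))), Pow(127233, -1))) = Add(Mul(487338, Rational(-1, 211885)), Mul(Add(-47, Mul(3, Mul(0, 0))), Rational(1, 127233))) = Add(Rational(-487338, 211885), Mul(Add(-47, Mul(3, 0)), Rational(1, 127233))) = Add(Rational(-487338, 211885), Mul(Add(-47, 0), Rational(1, 127233))) = Add(Rational(-487338, 211885), Mul(-47, Rational(1, 127233))) = Add(Rational(-487338, 211885), Rational(-47, 127233)) = Rational(-62015434349, 26958764205)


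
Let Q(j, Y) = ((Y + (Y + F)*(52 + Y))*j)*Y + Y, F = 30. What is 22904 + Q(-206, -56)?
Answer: 576576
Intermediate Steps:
Q(j, Y) = Y + Y*j*(Y + (30 + Y)*(52 + Y)) (Q(j, Y) = ((Y + (Y + 30)*(52 + Y))*j)*Y + Y = ((Y + (30 + Y)*(52 + Y))*j)*Y + Y = (j*(Y + (30 + Y)*(52 + Y)))*Y + Y = Y*j*(Y + (30 + Y)*(52 + Y)) + Y = Y + Y*j*(Y + (30 + Y)*(52 + Y)))
22904 + Q(-206, -56) = 22904 - 56*(1 + 1560*(-206) - 206*(-56)² + 83*(-56)*(-206)) = 22904 - 56*(1 - 321360 - 206*3136 + 957488) = 22904 - 56*(1 - 321360 - 646016 + 957488) = 22904 - 56*(-9887) = 22904 + 553672 = 576576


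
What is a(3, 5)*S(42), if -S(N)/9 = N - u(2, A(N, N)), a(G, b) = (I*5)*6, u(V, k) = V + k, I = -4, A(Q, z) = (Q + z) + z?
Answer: -92880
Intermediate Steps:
A(Q, z) = Q + 2*z
a(G, b) = -120 (a(G, b) = -4*5*6 = -20*6 = -120)
S(N) = 18 + 18*N (S(N) = -9*(N - (2 + (N + 2*N))) = -9*(N - (2 + 3*N)) = -9*(N + (-2 - 3*N)) = -9*(-2 - 2*N) = 18 + 18*N)
a(3, 5)*S(42) = -120*(18 + 18*42) = -120*(18 + 756) = -120*774 = -92880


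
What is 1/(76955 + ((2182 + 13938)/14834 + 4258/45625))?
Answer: 338400625/26042019415961 ≈ 1.2994e-5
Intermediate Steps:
1/(76955 + ((2182 + 13938)/14834 + 4258/45625)) = 1/(76955 + (16120*(1/14834) + 4258*(1/45625))) = 1/(76955 + (8060/7417 + 4258/45625)) = 1/(76955 + 399319086/338400625) = 1/(26042019415961/338400625) = 338400625/26042019415961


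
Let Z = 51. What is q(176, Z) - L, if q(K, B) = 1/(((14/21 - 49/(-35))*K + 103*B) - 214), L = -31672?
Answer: 2566730567/81041 ≈ 31672.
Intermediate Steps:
q(K, B) = 1/(-214 + 103*B + 31*K/15) (q(K, B) = 1/(((14*(1/21) - 49*(-1/35))*K + 103*B) - 214) = 1/(((⅔ + 7/5)*K + 103*B) - 214) = 1/((31*K/15 + 103*B) - 214) = 1/((103*B + 31*K/15) - 214) = 1/(-214 + 103*B + 31*K/15))
q(176, Z) - L = 15/(-3210 + 31*176 + 1545*51) - 1*(-31672) = 15/(-3210 + 5456 + 78795) + 31672 = 15/81041 + 31672 = 2566730567/81041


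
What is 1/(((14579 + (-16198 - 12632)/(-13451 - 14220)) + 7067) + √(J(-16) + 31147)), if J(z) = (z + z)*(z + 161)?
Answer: 16574798835616/358775068637951429 - 765684241*√26507/358775068637951429 ≈ 4.5851e-5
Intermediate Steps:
J(z) = 2*z*(161 + z) (J(z) = (2*z)*(161 + z) = 2*z*(161 + z))
1/(((14579 + (-16198 - 12632)/(-13451 - 14220)) + 7067) + √(J(-16) + 31147)) = 1/(((14579 + (-16198 - 12632)/(-13451 - 14220)) + 7067) + √(2*(-16)*(161 - 16) + 31147)) = 1/(((14579 - 28830/(-27671)) + 7067) + √(2*(-16)*145 + 31147)) = 1/(((14579 - 28830*(-1/27671)) + 7067) + √(-4640 + 31147)) = 1/(((14579 + 28830/27671) + 7067) + √26507) = 1/((403444339/27671 + 7067) + √26507) = 1/(598995296/27671 + √26507)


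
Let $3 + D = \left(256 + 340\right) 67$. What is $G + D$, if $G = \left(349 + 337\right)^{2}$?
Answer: $510525$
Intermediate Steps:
$G = 470596$ ($G = 686^{2} = 470596$)
$D = 39929$ ($D = -3 + \left(256 + 340\right) 67 = -3 + 596 \cdot 67 = -3 + 39932 = 39929$)
$G + D = 470596 + 39929 = 510525$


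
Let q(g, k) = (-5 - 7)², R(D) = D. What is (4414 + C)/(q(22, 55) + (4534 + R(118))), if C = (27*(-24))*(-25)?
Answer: 937/218 ≈ 4.2982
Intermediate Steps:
q(g, k) = 144 (q(g, k) = (-12)² = 144)
C = 16200 (C = -648*(-25) = 16200)
(4414 + C)/(q(22, 55) + (4534 + R(118))) = (4414 + 16200)/(144 + (4534 + 118)) = 20614/(144 + 4652) = 20614/4796 = 20614*(1/4796) = 937/218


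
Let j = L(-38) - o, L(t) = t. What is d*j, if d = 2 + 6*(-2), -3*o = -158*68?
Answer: 108580/3 ≈ 36193.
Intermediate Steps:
o = 10744/3 (o = -(-158)*68/3 = -⅓*(-10744) = 10744/3 ≈ 3581.3)
d = -10 (d = 2 - 12 = -10)
j = -10858/3 (j = -38 - 1*10744/3 = -38 - 10744/3 = -10858/3 ≈ -3619.3)
d*j = -10*(-10858/3) = 108580/3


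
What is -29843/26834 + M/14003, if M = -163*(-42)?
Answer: -234185965/375756502 ≈ -0.62324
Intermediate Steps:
M = 6846
-29843/26834 + M/14003 = -29843/26834 + 6846/14003 = -234185965/375756502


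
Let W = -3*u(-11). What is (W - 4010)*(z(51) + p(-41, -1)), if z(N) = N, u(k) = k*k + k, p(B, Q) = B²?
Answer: -7516880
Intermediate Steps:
u(k) = k + k² (u(k) = k² + k = k + k²)
W = -330 (W = -(-33)*(1 - 11) = -(-33)*(-10) = -3*110 = -330)
(W - 4010)*(z(51) + p(-41, -1)) = (-330 - 4010)*(51 + (-41)²) = -4340*(51 + 1681) = -4340*1732 = -7516880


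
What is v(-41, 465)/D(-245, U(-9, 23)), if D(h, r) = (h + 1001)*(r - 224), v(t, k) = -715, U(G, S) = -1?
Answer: 143/34020 ≈ 0.0042034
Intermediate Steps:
D(h, r) = (-224 + r)*(1001 + h) (D(h, r) = (1001 + h)*(-224 + r) = (-224 + r)*(1001 + h))
v(-41, 465)/D(-245, U(-9, 23)) = -715/(-224224 - 224*(-245) + 1001*(-1) - 245*(-1)) = -715/(-224224 + 54880 - 1001 + 245) = -715/(-170100) = -715*(-1/170100) = 143/34020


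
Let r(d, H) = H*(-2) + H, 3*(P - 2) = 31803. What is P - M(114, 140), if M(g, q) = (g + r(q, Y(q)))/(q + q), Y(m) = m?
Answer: 1484433/140 ≈ 10603.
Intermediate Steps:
P = 10603 (P = 2 + (1/3)*31803 = 2 + 10601 = 10603)
r(d, H) = -H (r(d, H) = -2*H + H = -H)
M(g, q) = (g - q)/(2*q) (M(g, q) = (g - q)/(q + q) = (g - q)/((2*q)) = (g - q)*(1/(2*q)) = (g - q)/(2*q))
P - M(114, 140) = 10603 - (114 - 1*140)/(2*140) = 10603 - (114 - 140)/(2*140) = 10603 - (-26)/(2*140) = 10603 - 1*(-13/140) = 10603 + 13/140 = 1484433/140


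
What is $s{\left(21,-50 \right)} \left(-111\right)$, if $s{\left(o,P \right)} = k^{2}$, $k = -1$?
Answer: $-111$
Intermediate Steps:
$s{\left(o,P \right)} = 1$ ($s{\left(o,P \right)} = \left(-1\right)^{2} = 1$)
$s{\left(21,-50 \right)} \left(-111\right) = 1 \left(-111\right) = -111$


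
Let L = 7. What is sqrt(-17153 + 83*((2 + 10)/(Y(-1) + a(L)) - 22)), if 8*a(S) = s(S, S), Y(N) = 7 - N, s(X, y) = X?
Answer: I*sqrt(95107411)/71 ≈ 137.36*I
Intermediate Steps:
a(S) = S/8
sqrt(-17153 + 83*((2 + 10)/(Y(-1) + a(L)) - 22)) = sqrt(-17153 + 83*((2 + 10)/((7 - 1*(-1)) + (1/8)*7) - 22)) = sqrt(-17153 + 83*(12/((7 + 1) + 7/8) - 22)) = sqrt(-17153 + 83*(12/(8 + 7/8) - 22)) = sqrt(-17153 + 83*(12/(71/8) - 22)) = sqrt(-17153 + 83*(12*(8/71) - 22)) = sqrt(-17153 + 83*(96/71 - 22)) = sqrt(-17153 + 83*(-1466/71)) = sqrt(-17153 - 121678/71) = sqrt(-1339541/71) = I*sqrt(95107411)/71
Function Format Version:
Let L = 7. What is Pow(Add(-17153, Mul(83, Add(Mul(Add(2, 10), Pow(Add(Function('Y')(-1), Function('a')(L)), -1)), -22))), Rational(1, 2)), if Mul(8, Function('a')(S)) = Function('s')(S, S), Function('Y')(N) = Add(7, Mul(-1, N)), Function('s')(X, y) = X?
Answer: Mul(Rational(1, 71), I, Pow(95107411, Rational(1, 2))) ≈ Mul(137.36, I)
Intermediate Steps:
Function('a')(S) = Mul(Rational(1, 8), S)
Pow(Add(-17153, Mul(83, Add(Mul(Add(2, 10), Pow(Add(Function('Y')(-1), Function('a')(L)), -1)), -22))), Rational(1, 2)) = Pow(Add(-17153, Mul(83, Add(Mul(Add(2, 10), Pow(Add(Add(7, Mul(-1, -1)), Mul(Rational(1, 8), 7)), -1)), -22))), Rational(1, 2)) = Pow(Add(-17153, Mul(83, Add(Mul(12, Pow(Add(Add(7, 1), Rational(7, 8)), -1)), -22))), Rational(1, 2)) = Pow(Add(-17153, Mul(83, Add(Mul(12, Pow(Add(8, Rational(7, 8)), -1)), -22))), Rational(1, 2)) = Pow(Add(-17153, Mul(83, Add(Mul(12, Pow(Rational(71, 8), -1)), -22))), Rational(1, 2)) = Pow(Add(-17153, Mul(83, Add(Mul(12, Rational(8, 71)), -22))), Rational(1, 2)) = Pow(Add(-17153, Mul(83, Add(Rational(96, 71), -22))), Rational(1, 2)) = Pow(Add(-17153, Mul(83, Rational(-1466, 71))), Rational(1, 2)) = Pow(Add(-17153, Rational(-121678, 71)), Rational(1, 2)) = Pow(Rational(-1339541, 71), Rational(1, 2)) = Mul(Rational(1, 71), I, Pow(95107411, Rational(1, 2)))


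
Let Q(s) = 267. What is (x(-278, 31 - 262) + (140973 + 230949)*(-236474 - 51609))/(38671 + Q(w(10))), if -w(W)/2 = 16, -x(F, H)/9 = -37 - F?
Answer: -107144407695/38938 ≈ -2.7517e+6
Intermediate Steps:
x(F, H) = 333 + 9*F (x(F, H) = -9*(-37 - F) = 333 + 9*F)
w(W) = -32 (w(W) = -2*16 = -32)
(x(-278, 31 - 262) + (140973 + 230949)*(-236474 - 51609))/(38671 + Q(w(10))) = ((333 + 9*(-278)) + (140973 + 230949)*(-236474 - 51609))/(38671 + 267) = ((333 - 2502) + 371922*(-288083))/38938 = (-2169 - 107144405526)*(1/38938) = -107144407695*1/38938 = -107144407695/38938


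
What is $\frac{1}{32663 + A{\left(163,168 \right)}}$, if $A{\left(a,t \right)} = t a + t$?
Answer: $\frac{1}{60215} \approx 1.6607 \cdot 10^{-5}$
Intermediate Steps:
$A{\left(a,t \right)} = t + a t$ ($A{\left(a,t \right)} = a t + t = t + a t$)
$\frac{1}{32663 + A{\left(163,168 \right)}} = \frac{1}{32663 + 168 \left(1 + 163\right)} = \frac{1}{32663 + 168 \cdot 164} = \frac{1}{32663 + 27552} = \frac{1}{60215}$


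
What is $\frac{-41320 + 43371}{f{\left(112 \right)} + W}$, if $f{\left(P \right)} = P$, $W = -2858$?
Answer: $- \frac{2051}{2746} \approx -0.7469$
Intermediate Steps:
$\frac{-41320 + 43371}{f{\left(112 \right)} + W} = \frac{-41320 + 43371}{112 - 2858} = \frac{2051}{-2746} = 2051 \left(- \frac{1}{2746}\right) = - \frac{2051}{2746}$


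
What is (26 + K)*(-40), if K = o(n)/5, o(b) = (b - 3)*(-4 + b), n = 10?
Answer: -1376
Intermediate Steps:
o(b) = (-4 + b)*(-3 + b) (o(b) = (-3 + b)*(-4 + b) = (-4 + b)*(-3 + b))
K = 42/5 (K = (12 + 10**2 - 7*10)/5 = (12 + 100 - 70)*(1/5) = 42*(1/5) = 42/5 ≈ 8.4000)
(26 + K)*(-40) = (26 + 42/5)*(-40) = (172/5)*(-40) = -1376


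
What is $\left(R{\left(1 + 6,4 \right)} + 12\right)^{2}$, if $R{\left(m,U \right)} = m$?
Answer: $361$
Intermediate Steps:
$\left(R{\left(1 + 6,4 \right)} + 12\right)^{2} = \left(\left(1 + 6\right) + 12\right)^{2} = \left(7 + 12\right)^{2} = 19^{2} = 361$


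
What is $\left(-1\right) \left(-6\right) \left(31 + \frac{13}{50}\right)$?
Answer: $\frac{4689}{25} \approx 187.56$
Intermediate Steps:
$\left(-1\right) \left(-6\right) \left(31 + \frac{13}{50}\right) = 6 \left(31 + 13 \cdot \frac{1}{50}\right) = 6 \left(31 + \frac{13}{50}\right) = 6 \cdot \frac{1563}{50} = \frac{4689}{25}$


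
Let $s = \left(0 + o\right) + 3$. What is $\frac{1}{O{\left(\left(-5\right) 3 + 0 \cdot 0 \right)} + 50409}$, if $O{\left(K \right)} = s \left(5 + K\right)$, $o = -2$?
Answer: $\frac{1}{50399} \approx 1.9842 \cdot 10^{-5}$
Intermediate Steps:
$s = 1$ ($s = \left(0 - 2\right) + 3 = -2 + 3 = 1$)
$O{\left(K \right)} = 5 + K$ ($O{\left(K \right)} = 1 \left(5 + K\right) = 5 + K$)
$\frac{1}{O{\left(\left(-5\right) 3 + 0 \cdot 0 \right)} + 50409} = \frac{1}{\left(5 + \left(\left(-5\right) 3 + 0 \cdot 0\right)\right) + 50409} = \frac{1}{\left(5 + \left(-15 + 0\right)\right) + 50409} = \frac{1}{\left(5 - 15\right) + 50409} = \frac{1}{-10 + 50409} = \frac{1}{50399}$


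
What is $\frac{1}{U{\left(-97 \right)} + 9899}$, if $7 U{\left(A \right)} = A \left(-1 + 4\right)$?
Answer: $\frac{7}{69002} \approx 0.00010145$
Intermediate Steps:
$U{\left(A \right)} = \frac{3 A}{7}$ ($U{\left(A \right)} = \frac{A \left(-1 + 4\right)}{7} = \frac{A 3}{7} = \frac{3 A}{7}$)
$\frac{1}{U{\left(-97 \right)} + 9899} = \frac{1}{\frac{3}{7} \left(-97\right) + 9899} = \frac{1}{- \frac{291}{7} + 9899} = \frac{1}{\frac{69002}{7}} = \frac{7}{69002}$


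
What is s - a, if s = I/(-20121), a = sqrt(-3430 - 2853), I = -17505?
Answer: 5835/6707 - I*sqrt(6283) ≈ 0.86999 - 79.265*I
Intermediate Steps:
a = I*sqrt(6283) (a = sqrt(-6283) = I*sqrt(6283) ≈ 79.265*I)
s = 5835/6707 (s = -17505/(-20121) = -17505*(-1/20121) = 5835/6707 ≈ 0.86999)
s - a = 5835/6707 - I*sqrt(6283)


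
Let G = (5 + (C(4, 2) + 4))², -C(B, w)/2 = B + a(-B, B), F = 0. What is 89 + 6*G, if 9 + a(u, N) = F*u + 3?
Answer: 1103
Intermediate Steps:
a(u, N) = -6 (a(u, N) = -9 + (0*u + 3) = -9 + (0 + 3) = -9 + 3 = -6)
C(B, w) = 12 - 2*B (C(B, w) = -2*(B - 6) = -2*(-6 + B) = 12 - 2*B)
G = 169 (G = (5 + ((12 - 2*4) + 4))² = (5 + ((12 - 8) + 4))² = (5 + (4 + 4))² = (5 + 8)² = 13² = 169)
89 + 6*G = 89 + 6*169 = 89 + 1014 = 1103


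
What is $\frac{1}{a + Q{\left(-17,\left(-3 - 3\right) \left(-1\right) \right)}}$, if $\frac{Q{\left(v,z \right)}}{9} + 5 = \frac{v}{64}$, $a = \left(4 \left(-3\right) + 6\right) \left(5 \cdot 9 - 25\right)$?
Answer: $- \frac{64}{10713} \approx -0.005974$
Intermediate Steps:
$a = -120$ ($a = \left(-12 + 6\right) \left(45 - 25\right) = \left(-6\right) 20 = -120$)
$Q{\left(v,z \right)} = -45 + \frac{9 v}{64}$ ($Q{\left(v,z \right)} = -45 + 9 \frac{v}{64} = -45 + \frac{9 v}{64}$)
$\frac{1}{a + Q{\left(-17,\left(-3 - 3\right) \left(-1\right) \right)}} = \frac{1}{-120 + \left(-45 + \frac{9}{64} \left(-17\right)\right)} = \frac{1}{-120 - \frac{3033}{64}} = \frac{1}{- \frac{10713}{64}} = - \frac{64}{10713}$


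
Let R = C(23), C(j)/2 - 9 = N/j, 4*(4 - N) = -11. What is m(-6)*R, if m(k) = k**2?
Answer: 15390/23 ≈ 669.13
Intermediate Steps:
N = 27/4 (N = 4 - 1/4*(-11) = 4 + 11/4 = 27/4 ≈ 6.7500)
C(j) = 18 + 27/(2*j) (C(j) = 18 + 2*(27/(4*j)) = 18 + 27/(2*j))
R = 855/46 (R = 18 + (27/2)/23 = 18 + (27/2)*(1/23) = 18 + 27/46 = 855/46 ≈ 18.587)
m(-6)*R = (-6)**2*(855/46) = 36*(855/46) = 15390/23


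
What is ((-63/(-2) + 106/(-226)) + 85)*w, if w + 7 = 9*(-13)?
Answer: -1625826/113 ≈ -14388.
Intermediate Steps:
w = -124 (w = -7 + 9*(-13) = -7 - 117 = -124)
((-63/(-2) + 106/(-226)) + 85)*w = ((-63/(-2) + 106/(-226)) + 85)*(-124) = ((-63*(-½) + 106*(-1/226)) + 85)*(-124) = ((63/2 - 53/113) + 85)*(-124) = (7013/226 + 85)*(-124) = (26223/226)*(-124) = -1625826/113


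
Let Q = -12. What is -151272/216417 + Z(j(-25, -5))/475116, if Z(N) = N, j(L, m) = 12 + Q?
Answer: -50424/72139 ≈ -0.69898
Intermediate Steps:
j(L, m) = 0 (j(L, m) = 12 - 12 = 0)
-151272/216417 + Z(j(-25, -5))/475116 = -151272/216417 + 0/475116 = -151272*1/216417 + 0*(1/475116) = -50424/72139 + 0 = -50424/72139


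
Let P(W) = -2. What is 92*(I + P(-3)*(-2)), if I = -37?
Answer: -3036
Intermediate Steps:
92*(I + P(-3)*(-2)) = 92*(-37 - 2*(-2)) = 92*(-37 + 4) = 92*(-33) = -3036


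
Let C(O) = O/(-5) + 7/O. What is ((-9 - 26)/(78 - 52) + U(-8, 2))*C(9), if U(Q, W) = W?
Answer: -391/585 ≈ -0.66838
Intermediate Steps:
C(O) = 7/O - O/5 (C(O) = O*(-⅕) + 7/O = -O/5 + 7/O = 7/O - O/5)
((-9 - 26)/(78 - 52) + U(-8, 2))*C(9) = ((-9 - 26)/(78 - 52) + 2)*(7/9 - ⅕*9) = (-35/26 + 2)*(7*(⅑) - 9/5) = (-35*1/26 + 2)*(7/9 - 9/5) = (-35/26 + 2)*(-46/45) = (17/26)*(-46/45) = -391/585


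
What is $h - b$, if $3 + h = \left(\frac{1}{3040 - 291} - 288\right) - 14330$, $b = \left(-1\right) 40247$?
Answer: $\frac{70445875}{2749} \approx 25626.0$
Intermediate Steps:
$b = -40247$
$h = - \frac{40193128}{2749}$ ($h = -3 - \left(14618 - \frac{1}{3040 - 291}\right) = -3 - \left(14618 - \frac{1}{2749}\right) = -3 + \left(\left(\frac{1}{2749} - 288\right) - 14330\right) = -3 - \frac{40184881}{2749} = - \frac{40193128}{2749} \approx -14621.0$)
$h - b = - \frac{40193128}{2749} - -40247 = - \frac{40193128}{2749} + 40247 = \frac{70445875}{2749}$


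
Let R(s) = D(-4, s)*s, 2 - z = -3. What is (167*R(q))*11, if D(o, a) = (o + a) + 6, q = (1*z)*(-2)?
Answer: 146960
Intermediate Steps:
z = 5 (z = 2 - 1*(-3) = 2 + 3 = 5)
q = -10 (q = (1*5)*(-2) = 5*(-2) = -10)
D(o, a) = 6 + a + o (D(o, a) = (a + o) + 6 = 6 + a + o)
R(s) = s*(2 + s) (R(s) = (6 + s - 4)*s = (2 + s)*s = s*(2 + s))
(167*R(q))*11 = (167*(-10*(2 - 10)))*11 = (167*(-10*(-8)))*11 = (167*80)*11 = 13360*11 = 146960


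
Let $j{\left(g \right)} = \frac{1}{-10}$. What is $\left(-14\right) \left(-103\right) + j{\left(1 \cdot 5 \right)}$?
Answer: $\frac{14419}{10} \approx 1441.9$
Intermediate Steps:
$j{\left(g \right)} = - \frac{1}{10}$
$\left(-14\right) \left(-103\right) + j{\left(1 \cdot 5 \right)} = \left(-14\right) \left(-103\right) - \frac{1}{10} = 1442 - \frac{1}{10} = \frac{14419}{10}$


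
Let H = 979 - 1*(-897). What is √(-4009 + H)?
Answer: 3*I*√237 ≈ 46.184*I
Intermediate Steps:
H = 1876 (H = 979 + 897 = 1876)
√(-4009 + H) = √(-4009 + 1876) = √(-2133) = 3*I*√237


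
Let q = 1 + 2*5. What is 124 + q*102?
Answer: 1246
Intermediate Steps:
q = 11 (q = 1 + 10 = 11)
124 + q*102 = 124 + 11*102 = 124 + 1122 = 1246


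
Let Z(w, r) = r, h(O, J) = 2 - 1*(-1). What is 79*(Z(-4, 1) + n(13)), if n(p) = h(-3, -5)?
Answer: 316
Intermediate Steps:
h(O, J) = 3 (h(O, J) = 2 + 1 = 3)
n(p) = 3
79*(Z(-4, 1) + n(13)) = 79*(1 + 3) = 79*4 = 316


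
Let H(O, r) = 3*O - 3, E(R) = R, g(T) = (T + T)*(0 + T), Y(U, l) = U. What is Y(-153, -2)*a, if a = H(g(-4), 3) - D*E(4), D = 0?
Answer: -14229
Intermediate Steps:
g(T) = 2*T² (g(T) = (2*T)*T = 2*T²)
H(O, r) = -3 + 3*O
a = 93 (a = (-3 + 3*(2*(-4)²)) - 0*4 = (-3 + 3*(2*16)) - 1*0 = (-3 + 3*32) + 0 = (-3 + 96) + 0 = 93 + 0 = 93)
Y(-153, -2)*a = -153*93 = -14229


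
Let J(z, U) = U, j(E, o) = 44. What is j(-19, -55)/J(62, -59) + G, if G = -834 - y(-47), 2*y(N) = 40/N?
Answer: -2313570/2773 ≈ -834.32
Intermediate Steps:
y(N) = 20/N (y(N) = (40/N)/2 = 20/N)
G = -39178/47 (G = -834 - 20/(-47) = -834 - 20*(-1)/47 = -834 - 1*(-20/47) = -834 + 20/47 = -39178/47 ≈ -833.57)
j(-19, -55)/J(62, -59) + G = 44/(-59) - 39178/47 = 44*(-1/59) - 39178/47 = -44/59 - 39178/47 = -2313570/2773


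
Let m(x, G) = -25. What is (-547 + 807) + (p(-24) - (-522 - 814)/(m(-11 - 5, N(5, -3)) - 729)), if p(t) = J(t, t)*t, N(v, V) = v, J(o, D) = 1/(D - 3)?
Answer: 879184/3393 ≈ 259.12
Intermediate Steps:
J(o, D) = 1/(-3 + D)
p(t) = t/(-3 + t)
(-547 + 807) + (p(-24) - (-522 - 814)/(m(-11 - 5, N(5, -3)) - 729)) = (-547 + 807) + (-24/(-3 - 24) - (-522 - 814)/(-25 - 729)) = 260 + (-24/(-27) - (-1336)/(-754)) = 260 + (-24*(-1/27) - (-1336)*(-1)/754) = 260 + (8/9 - 1*668/377) = 260 + (8/9 - 668/377) = 260 - 2996/3393 = 879184/3393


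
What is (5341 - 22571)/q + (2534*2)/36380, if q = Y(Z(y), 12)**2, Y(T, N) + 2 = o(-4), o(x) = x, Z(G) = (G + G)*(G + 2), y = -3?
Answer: -78330619/163710 ≈ -478.47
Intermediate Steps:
Z(G) = 2*G*(2 + G) (Z(G) = (2*G)*(2 + G) = 2*G*(2 + G))
Y(T, N) = -6 (Y(T, N) = -2 - 4 = -6)
q = 36 (q = (-6)**2 = 36)
(5341 - 22571)/q + (2534*2)/36380 = (5341 - 22571)/36 + (2534*2)/36380 = -17230*1/36 + 5068*(1/36380) = -8615/18 + 1267/9095 = -78330619/163710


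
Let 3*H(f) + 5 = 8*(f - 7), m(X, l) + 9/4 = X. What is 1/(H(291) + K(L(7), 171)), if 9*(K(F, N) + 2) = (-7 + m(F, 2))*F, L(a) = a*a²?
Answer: 4/53893 ≈ 7.4221e-5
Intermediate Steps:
m(X, l) = -9/4 + X
L(a) = a³
H(f) = -61/3 + 8*f/3 (H(f) = -5/3 + (8*(f - 7))/3 = -5/3 + (8*(-7 + f))/3 = -5/3 + (-56 + 8*f)/3 = -5/3 + (-56/3 + 8*f/3) = -61/3 + 8*f/3)
K(F, N) = -2 + F*(-37/4 + F)/9 (K(F, N) = -2 + ((-7 + (-9/4 + F))*F)/9 = -2 + ((-37/4 + F)*F)/9 = -2 + (F*(-37/4 + F))/9 = -2 + F*(-37/4 + F)/9)
1/(H(291) + K(L(7), 171)) = 1/((-61/3 + (8/3)*291) + (-2 - 37/36*7³ + (7³)²/9)) = 1/((-61/3 + 776) + (-2 - 37/36*343 + (⅑)*343²)) = 1/(2267/3 + (-2 - 12691/36 + (⅑)*117649)) = 1/(2267/3 + (-2 - 12691/36 + 117649/9)) = 1/(2267/3 + 152611/12) = 1/(53893/4) = 4/53893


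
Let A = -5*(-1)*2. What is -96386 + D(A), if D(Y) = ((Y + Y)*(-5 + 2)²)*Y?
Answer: -94586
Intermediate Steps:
A = 10 (A = 5*2 = 10)
D(Y) = 18*Y² (D(Y) = ((2*Y)*(-3)²)*Y = ((2*Y)*9)*Y = (18*Y)*Y = 18*Y²)
-96386 + D(A) = -96386 + 18*10² = -96386 + 18*100 = -96386 + 1800 = -94586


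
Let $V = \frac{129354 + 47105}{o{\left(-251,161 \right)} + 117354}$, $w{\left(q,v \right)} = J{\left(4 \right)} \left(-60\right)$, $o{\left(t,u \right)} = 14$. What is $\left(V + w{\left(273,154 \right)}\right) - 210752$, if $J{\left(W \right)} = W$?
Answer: $- \frac{24763532597}{117368} \approx -2.1099 \cdot 10^{5}$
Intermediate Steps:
$w{\left(q,v \right)} = -240$ ($w{\left(q,v \right)} = 4 \left(-60\right) = -240$)
$V = \frac{176459}{117368}$ ($V = \frac{129354 + 47105}{14 + 117354} = \frac{176459}{117368} \approx 1.5035$)
$\left(V + w{\left(273,154 \right)}\right) - 210752 = \left(\frac{176459}{117368} - 240\right) - 210752 = - \frac{27991861}{117368} - 210752 = - \frac{24763532597}{117368}$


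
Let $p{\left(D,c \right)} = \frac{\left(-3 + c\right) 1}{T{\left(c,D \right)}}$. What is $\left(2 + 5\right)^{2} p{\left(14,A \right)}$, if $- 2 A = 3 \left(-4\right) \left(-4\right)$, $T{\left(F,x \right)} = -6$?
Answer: $\frac{441}{2} \approx 220.5$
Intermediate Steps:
$A = -24$ ($A = - \frac{3 \left(-4\right) \left(-4\right)}{2} = - \frac{\left(-12\right) \left(-4\right)}{2} = \left(- \frac{1}{2}\right) 48 = -24$)
$p{\left(D,c \right)} = \frac{1}{2} - \frac{c}{6}$ ($p{\left(D,c \right)} = \frac{\left(-3 + c\right) 1}{-6} = \left(-3 + c\right) \left(- \frac{1}{6}\right) = \frac{1}{2} - \frac{c}{6}$)
$\left(2 + 5\right)^{2} p{\left(14,A \right)} = \left(2 + 5\right)^{2} \left(\frac{1}{2} - -4\right) = 7^{2} \left(\frac{1}{2} + 4\right) = 49 \cdot \frac{9}{2} = \frac{441}{2}$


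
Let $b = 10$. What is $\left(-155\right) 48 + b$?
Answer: $-7430$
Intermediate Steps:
$\left(-155\right) 48 + b = \left(-155\right) 48 + 10 = -7440 + 10 = -7430$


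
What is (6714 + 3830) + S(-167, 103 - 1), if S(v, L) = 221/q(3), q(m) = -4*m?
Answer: 126307/12 ≈ 10526.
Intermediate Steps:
S(v, L) = -221/12 (S(v, L) = 221/((-4*3)) = 221/(-12) = 221*(-1/12) = -221/12)
(6714 + 3830) + S(-167, 103 - 1) = (6714 + 3830) - 221/12 = 10544 - 221/12 = 126307/12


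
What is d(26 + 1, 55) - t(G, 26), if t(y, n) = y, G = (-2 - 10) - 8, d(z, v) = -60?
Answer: -40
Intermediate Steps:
G = -20 (G = -12 - 8 = -20)
d(26 + 1, 55) - t(G, 26) = -60 - 1*(-20) = -60 + 20 = -40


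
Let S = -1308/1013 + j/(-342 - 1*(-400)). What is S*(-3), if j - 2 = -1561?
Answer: 4965393/58754 ≈ 84.512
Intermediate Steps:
j = -1559 (j = 2 - 1561 = -1559)
S = -1655131/58754 (S = -1308/1013 - 1559/(-342 - 1*(-400)) = -1308*1/1013 - 1559/(-342 + 400) = -1308/1013 - 1559/58 = -1655131/58754 ≈ -28.171)
S*(-3) = -1655131/58754*(-3) = 4965393/58754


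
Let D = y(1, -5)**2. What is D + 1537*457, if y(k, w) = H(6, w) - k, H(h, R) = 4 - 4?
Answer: 702410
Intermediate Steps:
H(h, R) = 0
y(k, w) = -k (y(k, w) = 0 - k = -k)
D = 1 (D = (-1*1)**2 = (-1)**2 = 1)
D + 1537*457 = 1 + 1537*457 = 1 + 702409 = 702410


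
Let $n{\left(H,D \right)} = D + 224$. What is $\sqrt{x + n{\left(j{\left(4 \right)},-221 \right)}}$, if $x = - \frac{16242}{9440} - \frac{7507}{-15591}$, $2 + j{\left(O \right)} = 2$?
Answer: $\frac{\sqrt{596015729856705}}{18397380} \approx 1.327$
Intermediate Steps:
$j{\left(O \right)} = 0$ ($j{\left(O \right)} = -2 + 2 = 0$)
$x = - \frac{91181471}{73589520}$ ($x = \left(-16242\right) \frac{1}{9440} - - \frac{7507}{15591} = - \frac{8121}{4720} + \frac{7507}{15591} = - \frac{91181471}{73589520} \approx -1.2391$)
$n{\left(H,D \right)} = 224 + D$
$\sqrt{x + n{\left(j{\left(4 \right)},-221 \right)}} = \sqrt{- \frac{91181471}{73589520} + \left(224 - 221\right)} = \sqrt{- \frac{91181471}{73589520} + 3} = \sqrt{\frac{129587089}{73589520}} = \frac{\sqrt{596015729856705}}{18397380}$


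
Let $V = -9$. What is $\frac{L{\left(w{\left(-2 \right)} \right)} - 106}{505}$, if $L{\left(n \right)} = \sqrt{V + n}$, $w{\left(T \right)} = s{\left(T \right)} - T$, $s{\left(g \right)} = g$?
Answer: $- \frac{106}{505} + \frac{3 i}{505} \approx -0.2099 + 0.0059406 i$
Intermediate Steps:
$w{\left(T \right)} = 0$ ($w{\left(T \right)} = T - T = 0$)
$L{\left(n \right)} = \sqrt{-9 + n}$
$\frac{L{\left(w{\left(-2 \right)} \right)} - 106}{505} = \frac{\sqrt{-9 + 0} - 106}{505} = \left(\sqrt{-9} - 106\right) \frac{1}{505} = \left(3 i - 106\right) \frac{1}{505} = \left(-106 + 3 i\right) \frac{1}{505} = - \frac{106}{505} + \frac{3 i}{505}$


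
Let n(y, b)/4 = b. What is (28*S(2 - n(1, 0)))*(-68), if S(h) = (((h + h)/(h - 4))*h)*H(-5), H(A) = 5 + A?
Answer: 0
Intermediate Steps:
n(y, b) = 4*b
S(h) = 0 (S(h) = (((h + h)/(h - 4))*h)*(5 - 5) = (((2*h)/(-4 + h))*h)*0 = ((2*h/(-4 + h))*h)*0 = (2*h**2/(-4 + h))*0 = 0)
(28*S(2 - n(1, 0)))*(-68) = (28*0)*(-68) = 0*(-68) = 0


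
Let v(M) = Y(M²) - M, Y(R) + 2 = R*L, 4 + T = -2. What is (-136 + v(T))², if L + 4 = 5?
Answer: 9216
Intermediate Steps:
T = -6 (T = -4 - 2 = -6)
L = 1 (L = -4 + 5 = 1)
Y(R) = -2 + R (Y(R) = -2 + R*1 = -2 + R)
v(M) = -2 + M² - M (v(M) = (-2 + M²) - M = -2 + M² - M)
(-136 + v(T))² = (-136 + (-2 + (-6)² - 1*(-6)))² = (-136 + (-2 + 36 + 6))² = (-136 + 40)² = (-96)² = 9216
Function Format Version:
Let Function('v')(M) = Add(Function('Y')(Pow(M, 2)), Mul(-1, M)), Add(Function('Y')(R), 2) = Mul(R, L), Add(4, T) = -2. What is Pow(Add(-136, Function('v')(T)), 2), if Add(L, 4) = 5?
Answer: 9216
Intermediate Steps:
T = -6 (T = Add(-4, -2) = -6)
L = 1 (L = Add(-4, 5) = 1)
Function('Y')(R) = Add(-2, R) (Function('Y')(R) = Add(-2, Mul(R, 1)) = Add(-2, R))
Function('v')(M) = Add(-2, Pow(M, 2), Mul(-1, M)) (Function('v')(M) = Add(Add(-2, Pow(M, 2)), Mul(-1, M)) = Add(-2, Pow(M, 2), Mul(-1, M)))
Pow(Add(-136, Function('v')(T)), 2) = Pow(Add(-136, Add(-2, Pow(-6, 2), Mul(-1, -6))), 2) = Pow(Add(-136, Add(-2, 36, 6)), 2) = Pow(Add(-136, 40), 2) = Pow(-96, 2) = 9216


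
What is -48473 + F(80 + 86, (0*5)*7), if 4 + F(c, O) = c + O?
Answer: -48311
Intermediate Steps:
F(c, O) = -4 + O + c (F(c, O) = -4 + (c + O) = -4 + (O + c) = -4 + O + c)
-48473 + F(80 + 86, (0*5)*7) = -48473 + (-4 + (0*5)*7 + (80 + 86)) = -48473 + (-4 + 0*7 + 166) = -48473 + (-4 + 0 + 166) = -48473 + 162 = -48311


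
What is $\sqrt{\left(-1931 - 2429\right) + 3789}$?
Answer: $i \sqrt{571} \approx 23.896 i$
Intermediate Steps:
$\sqrt{\left(-1931 - 2429\right) + 3789} = \sqrt{-4360 + 3789} = \sqrt{-571} = i \sqrt{571}$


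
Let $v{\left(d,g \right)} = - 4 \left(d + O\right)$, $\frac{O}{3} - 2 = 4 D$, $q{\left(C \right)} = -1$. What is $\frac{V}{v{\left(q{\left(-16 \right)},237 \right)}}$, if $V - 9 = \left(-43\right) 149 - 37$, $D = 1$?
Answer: $\frac{6435}{68} \approx 94.632$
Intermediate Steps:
$O = 18$ ($O = 6 + 3 \cdot 4 \cdot 1 = 6 + 3 \cdot 4 = 6 + 12 = 18$)
$v{\left(d,g \right)} = -72 - 4 d$ ($v{\left(d,g \right)} = - 4 \left(d + 18\right) = - 4 \left(18 + d\right) = -72 - 4 d$)
$V = -6435$ ($V = 9 - 6444 = -6435$)
$\frac{V}{v{\left(q{\left(-16 \right)},237 \right)}} = - \frac{6435}{-72 - -4} = - \frac{6435}{-72 + 4} = - \frac{6435}{-68} = \left(-6435\right) \left(- \frac{1}{68}\right) = \frac{6435}{68}$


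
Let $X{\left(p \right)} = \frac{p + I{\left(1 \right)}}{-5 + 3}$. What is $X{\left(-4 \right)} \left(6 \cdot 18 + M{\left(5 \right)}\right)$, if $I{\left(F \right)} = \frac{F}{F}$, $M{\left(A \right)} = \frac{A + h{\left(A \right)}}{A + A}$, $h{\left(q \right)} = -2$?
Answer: $\frac{3249}{20} \approx 162.45$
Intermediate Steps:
$M{\left(A \right)} = \frac{-2 + A}{2 A}$ ($M{\left(A \right)} = \frac{A - 2}{A + A} = \frac{-2 + A}{2 A}$)
$I{\left(F \right)} = 1$
$X{\left(p \right)} = - \frac{1}{2} - \frac{p}{2}$ ($X{\left(p \right)} = \frac{p + 1}{-5 + 3} = \frac{1 + p}{-2} = \left(1 + p\right) \left(- \frac{1}{2}\right) = - \frac{1}{2} - \frac{p}{2}$)
$X{\left(-4 \right)} \left(6 \cdot 18 + M{\left(5 \right)}\right) = \left(- \frac{1}{2} - -2\right) \left(6 \cdot 18 + \frac{-2 + 5}{2 \cdot 5}\right) = \left(- \frac{1}{2} + 2\right) \left(108 + \frac{1}{2} \cdot \frac{1}{5} \cdot 3\right) = \frac{3 \left(108 + \frac{3}{10}\right)}{2} = \frac{3}{2} \cdot \frac{1083}{10} = \frac{3249}{20}$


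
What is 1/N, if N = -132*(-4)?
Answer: 1/528 ≈ 0.0018939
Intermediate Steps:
N = 528
1/N = 1/528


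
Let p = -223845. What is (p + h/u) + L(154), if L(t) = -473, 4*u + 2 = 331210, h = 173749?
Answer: -18573805287/82802 ≈ -2.2432e+5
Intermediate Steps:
u = 82802 (u = -1/2 + (1/4)*331210 = -1/2 + 165605/2 = 82802)
(p + h/u) + L(154) = (-223845 + 173749/82802) - 473 = -18534639941/82802 - 473 = -18573805287/82802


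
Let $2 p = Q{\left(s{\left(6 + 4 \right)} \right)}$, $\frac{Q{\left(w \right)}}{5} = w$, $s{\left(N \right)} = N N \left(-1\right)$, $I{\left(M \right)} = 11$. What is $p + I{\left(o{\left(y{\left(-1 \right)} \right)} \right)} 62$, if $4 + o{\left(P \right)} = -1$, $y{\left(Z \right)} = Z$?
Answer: $432$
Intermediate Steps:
$o{\left(P \right)} = -5$ ($o{\left(P \right)} = -4 - 1 = -5$)
$s{\left(N \right)} = - N^{2}$ ($s{\left(N \right)} = N^{2} \left(-1\right) = - N^{2}$)
$Q{\left(w \right)} = 5 w$
$p = -250$ ($p = \frac{5 \left(- \left(6 + 4\right)^{2}\right)}{2} = \frac{5 \left(- 10^{2}\right)}{2} = \frac{5 \left(\left(-1\right) 100\right)}{2} = \frac{5 \left(-100\right)}{2} = \frac{1}{2} \left(-500\right) = -250$)
$p + I{\left(o{\left(y{\left(-1 \right)} \right)} \right)} 62 = -250 + 11 \cdot 62 = -250 + 682 = 432$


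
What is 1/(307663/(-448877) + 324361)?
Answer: 448877/145597884934 ≈ 3.0830e-6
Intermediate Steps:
1/(307663/(-448877) + 324361) = 1/(307663*(-1/448877) + 324361) = 1/(-307663/448877 + 324361) = 1/(145597884934/448877) = 448877/145597884934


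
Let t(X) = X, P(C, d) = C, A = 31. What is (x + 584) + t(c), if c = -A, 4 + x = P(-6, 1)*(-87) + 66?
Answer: 1137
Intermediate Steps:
x = 584 (x = -4 + (-6*(-87) + 66) = -4 + (522 + 66) = -4 + 588 = 584)
c = -31 (c = -1*31 = -31)
(x + 584) + t(c) = (584 + 584) - 31 = 1168 - 31 = 1137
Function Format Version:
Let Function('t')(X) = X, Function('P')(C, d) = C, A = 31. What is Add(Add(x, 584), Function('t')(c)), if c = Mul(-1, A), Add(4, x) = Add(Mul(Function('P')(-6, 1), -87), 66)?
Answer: 1137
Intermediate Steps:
x = 584 (x = Add(-4, Add(Mul(-6, -87), 66)) = Add(-4, Add(522, 66)) = Add(-4, 588) = 584)
c = -31 (c = Mul(-1, 31) = -31)
Add(Add(x, 584), Function('t')(c)) = Add(Add(584, 584), -31) = Add(1168, -31) = 1137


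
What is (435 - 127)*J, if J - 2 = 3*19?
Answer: 18172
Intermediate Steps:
J = 59 (J = 2 + 3*19 = 2 + 57 = 59)
(435 - 127)*J = (435 - 127)*59 = 308*59 = 18172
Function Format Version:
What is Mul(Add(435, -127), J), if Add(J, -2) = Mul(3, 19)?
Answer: 18172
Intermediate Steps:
J = 59 (J = Add(2, Mul(3, 19)) = Add(2, 57) = 59)
Mul(Add(435, -127), J) = Mul(Add(435, -127), 59) = Mul(308, 59) = 18172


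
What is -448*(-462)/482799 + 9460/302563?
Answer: 22396852676/48692371279 ≈ 0.45997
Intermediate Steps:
-448*(-462)/482799 + 9460/302563 = 206976*(1/482799) + 9460*(1/302563) = 68992/160933 + 9460/302563 = 22396852676/48692371279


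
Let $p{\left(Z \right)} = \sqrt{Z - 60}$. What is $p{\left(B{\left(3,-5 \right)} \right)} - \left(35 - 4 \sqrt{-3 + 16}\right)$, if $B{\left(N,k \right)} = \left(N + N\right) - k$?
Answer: $-35 + 4 \sqrt{13} + 7 i \approx -20.578 + 7.0 i$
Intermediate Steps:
$B{\left(N,k \right)} = - k + 2 N$ ($B{\left(N,k \right)} = 2 N - k = - k + 2 N$)
$p{\left(Z \right)} = \sqrt{-60 + Z}$
$p{\left(B{\left(3,-5 \right)} \right)} - \left(35 - 4 \sqrt{-3 + 16}\right) = \sqrt{-60 + \left(\left(-1\right) \left(-5\right) + 2 \cdot 3\right)} - \left(35 - 4 \sqrt{-3 + 16}\right) = \sqrt{-60 + \left(5 + 6\right)} - \left(35 - 4 \sqrt{13}\right) = \sqrt{-60 + 11} - \left(35 - 4 \sqrt{13}\right) = \sqrt{-49} - \left(35 - 4 \sqrt{13}\right) = 7 i - \left(35 - 4 \sqrt{13}\right) = -35 + 4 \sqrt{13} + 7 i$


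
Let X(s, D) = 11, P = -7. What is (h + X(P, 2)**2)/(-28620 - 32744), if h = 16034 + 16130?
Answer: -32285/61364 ≈ -0.52612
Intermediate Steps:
h = 32164
(h + X(P, 2)**2)/(-28620 - 32744) = (32164 + 11**2)/(-28620 - 32744) = (32164 + 121)/(-61364) = 32285*(-1/61364) = -32285/61364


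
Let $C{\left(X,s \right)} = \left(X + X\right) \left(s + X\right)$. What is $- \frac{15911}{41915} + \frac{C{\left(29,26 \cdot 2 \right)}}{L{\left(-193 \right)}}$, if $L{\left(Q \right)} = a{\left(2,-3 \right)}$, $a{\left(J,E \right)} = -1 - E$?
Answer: $\frac{98442424}{41915} \approx 2348.6$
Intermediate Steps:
$L{\left(Q \right)} = 2$ ($L{\left(Q \right)} = -1 - -3 = -1 + 3 = 2$)
$C{\left(X,s \right)} = 2 X \left(X + s\right)$
$- \frac{15911}{41915} + \frac{C{\left(29,26 \cdot 2 \right)}}{L{\left(-193 \right)}} = - \frac{15911}{41915} + \frac{2 \cdot 29 \left(29 + 26 \cdot 2\right)}{2} = \left(-15911\right) \frac{1}{41915} + 2 \cdot 29 \left(29 + 52\right) \frac{1}{2} = - \frac{15911}{41915} + 2 \cdot 29 \cdot 81 \cdot \frac{1}{2} = - \frac{15911}{41915} + 4698 \cdot \frac{1}{2} = - \frac{15911}{41915} + 2349 = \frac{98442424}{41915}$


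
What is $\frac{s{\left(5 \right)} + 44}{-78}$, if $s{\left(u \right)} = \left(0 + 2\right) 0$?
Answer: $- \frac{22}{39} \approx -0.5641$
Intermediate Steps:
$s{\left(u \right)} = 0$ ($s{\left(u \right)} = 2 \cdot 0 = 0$)
$\frac{s{\left(5 \right)} + 44}{-78} = \frac{0 + 44}{-78} = \left(- \frac{1}{78}\right) 44 = - \frac{22}{39}$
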